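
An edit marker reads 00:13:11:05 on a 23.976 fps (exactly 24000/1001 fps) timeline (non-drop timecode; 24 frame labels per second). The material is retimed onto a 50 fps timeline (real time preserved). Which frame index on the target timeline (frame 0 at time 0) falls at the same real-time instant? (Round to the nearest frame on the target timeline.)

Source frame index: (0×3600 + 13×60 + 11) × 24 + 5 = 18989.
Real time: 18989 / (24000/1001) = 19007989/24000 s.
Target frame: (19007989/24000) × (50) = 19007989/480 ≈ 39599.977 → 39600.

frame 39600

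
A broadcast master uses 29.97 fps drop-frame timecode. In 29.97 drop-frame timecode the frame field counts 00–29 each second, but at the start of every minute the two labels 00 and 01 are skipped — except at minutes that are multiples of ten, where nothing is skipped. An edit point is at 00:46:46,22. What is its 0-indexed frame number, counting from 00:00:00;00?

As if non-drop at 30 labels/s: (0 × 3600 + 46 × 60 + 46) × 30 + 22 = 84202.
Minute boundaries passed: 46; those not divisible by 10: 46 − 4 = 42; dropped labels = 2 × 42 = 84.
Actual frame index = 84202 − 84 = 84118.

84118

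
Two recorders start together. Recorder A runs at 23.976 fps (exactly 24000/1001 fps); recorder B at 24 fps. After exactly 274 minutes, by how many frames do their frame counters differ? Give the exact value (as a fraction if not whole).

394560/1001 frames

274 min = 16440 s.
A emits 24000/1001 × 16440 = 394560000/1001 frames; B emits 24 × 16440 = 394560.
Difference = 394560/1001 frames (≈ 394.1658); B is ahead of A.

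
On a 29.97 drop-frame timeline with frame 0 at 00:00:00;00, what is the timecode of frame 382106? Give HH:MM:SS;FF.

Ten DF minutes hold 17982 frames, so frame 382106 lies in block 21 (frames 377622–395603) with 4484 frames into that block.
The block's first minute is 1800 frames and the rest 1798 each; 4484 frames reaches minute 2, so 21 × 18 + 2 × 2 = 382 labels have been skipped so far.
Adding those back, label number 382106 + 382 = 382488 at 30 labels/s is 12749 s + 18 f = 3 h 32 min 29 s frame 18, i.e. 03:32:29;18.

03:32:29;18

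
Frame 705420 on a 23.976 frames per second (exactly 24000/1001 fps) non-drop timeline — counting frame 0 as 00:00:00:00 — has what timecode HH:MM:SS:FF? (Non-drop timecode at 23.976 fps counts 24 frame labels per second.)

08:09:52:12

705420 ÷ 24 = 29392 full seconds, remainder 12 frames.
29392 s = 8 h 9 min 52 s.
Timecode: 08:09:52:12.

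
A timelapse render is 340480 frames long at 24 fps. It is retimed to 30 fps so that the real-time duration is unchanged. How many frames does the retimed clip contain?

Target frames = source frames × (target rate / source rate) = 340480 × (30)/(24) = 340480 × 5/4 = 425600.

425600 frames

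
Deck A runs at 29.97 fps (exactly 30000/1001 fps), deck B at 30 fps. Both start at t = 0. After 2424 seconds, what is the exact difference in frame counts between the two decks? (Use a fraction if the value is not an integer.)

A emits 30000/1001 × 2424 = 72720000/1001 frames; B emits 30 × 2424 = 72720.
Difference = 72720/1001 frames (≈ 72.6474); B is ahead of A.

72720/1001 frames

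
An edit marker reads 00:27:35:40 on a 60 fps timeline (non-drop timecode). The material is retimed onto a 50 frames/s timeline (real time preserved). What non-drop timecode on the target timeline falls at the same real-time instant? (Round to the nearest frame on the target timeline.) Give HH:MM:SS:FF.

00:27:35:33

Source frame index: (0×3600 + 27×60 + 35) × 60 + 40 = 99340.
Real time: 99340 / (60) = 4967/3 s.
Target frame: (4967/3) × (50) = 248350/3 ≈ 82783.333 → 82783.
At 50 labels/s: frame 82783 → 00:27:35:33.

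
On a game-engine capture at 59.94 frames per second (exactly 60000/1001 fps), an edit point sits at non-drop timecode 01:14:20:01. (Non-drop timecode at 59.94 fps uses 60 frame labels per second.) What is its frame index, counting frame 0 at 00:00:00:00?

Total seconds to the label: (1 × 3600 + 14 × 60 + 20) = 4460.
Frame index = 4460 × 60 + 1 = 267601.

267601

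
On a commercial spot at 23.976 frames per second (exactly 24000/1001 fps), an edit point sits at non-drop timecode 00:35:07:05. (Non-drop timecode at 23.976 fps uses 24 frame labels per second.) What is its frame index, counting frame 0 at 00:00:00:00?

Total seconds to the label: (0 × 3600 + 35 × 60 + 7) = 2107.
Frame index = 2107 × 24 + 5 = 50573.

50573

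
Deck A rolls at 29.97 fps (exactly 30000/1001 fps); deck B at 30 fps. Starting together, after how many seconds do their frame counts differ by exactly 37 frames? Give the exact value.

The gap grows by |30 − 30000/1001| = 30/1001 frames per second.
Time for a 37-frame gap: 37 ÷ (30/1001) = 37037/30 s.

37037/30 seconds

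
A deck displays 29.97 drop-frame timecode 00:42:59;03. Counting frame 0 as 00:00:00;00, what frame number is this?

77297

As if non-drop at 30 labels/s: (0 × 3600 + 42 × 60 + 59) × 30 + 3 = 77373.
Minute boundaries passed: 42; those not divisible by 10: 42 − 4 = 38; dropped labels = 2 × 38 = 76.
Actual frame index = 77373 − 76 = 77297.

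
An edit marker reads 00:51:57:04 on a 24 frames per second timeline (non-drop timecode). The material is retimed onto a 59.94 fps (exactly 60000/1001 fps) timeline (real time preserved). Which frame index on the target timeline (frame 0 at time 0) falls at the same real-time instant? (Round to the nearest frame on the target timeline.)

Source frame index: (0×3600 + 51×60 + 57) × 24 + 4 = 74812.
Real time: 74812 / (24) = 18703/6 s.
Target frame: (18703/6) × (60000/1001) = 187030000/1001 ≈ 186843.157 → 186843.

frame 186843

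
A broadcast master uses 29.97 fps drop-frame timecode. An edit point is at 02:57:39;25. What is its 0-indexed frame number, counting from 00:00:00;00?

319475

As if non-drop at 30 labels/s: (2 × 3600 + 57 × 60 + 39) × 30 + 25 = 319795.
Minute boundaries passed: 177; those not divisible by 10: 177 − 17 = 160; dropped labels = 2 × 160 = 320.
Actual frame index = 319795 − 320 = 319475.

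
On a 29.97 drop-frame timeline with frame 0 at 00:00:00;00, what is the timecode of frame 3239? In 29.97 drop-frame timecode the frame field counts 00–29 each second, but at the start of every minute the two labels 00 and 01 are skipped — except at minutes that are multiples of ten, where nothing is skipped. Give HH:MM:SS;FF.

Ten DF minutes hold 17982 frames, so frame 3239 lies in block 0 (frames 0–17981) with 3239 frames into that block.
The block's first minute is 1800 frames and the rest 1798 each; 3239 frames reaches minute 1, so 0 × 18 + 1 × 2 = 2 labels have been skipped so far.
Adding those back, label number 3239 + 2 = 3241 at 30 labels/s is 108 s + 1 f = 0 h 1 min 48 s frame 1, i.e. 00:01:48;01.

00:01:48;01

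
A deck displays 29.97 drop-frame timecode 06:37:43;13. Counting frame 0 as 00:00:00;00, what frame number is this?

As if non-drop at 30 labels/s: (6 × 3600 + 37 × 60 + 43) × 30 + 13 = 715903.
Minute boundaries passed: 397; those not divisible by 10: 397 − 39 = 358; dropped labels = 2 × 358 = 716.
Actual frame index = 715903 − 716 = 715187.

715187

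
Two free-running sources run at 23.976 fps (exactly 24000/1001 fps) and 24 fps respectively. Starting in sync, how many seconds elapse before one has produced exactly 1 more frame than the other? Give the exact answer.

1001/24 seconds

The gap grows by |24 − 24000/1001| = 24/1001 frames per second.
Time for a 1-frame gap: 1 ÷ (24/1001) = 1001/24 s.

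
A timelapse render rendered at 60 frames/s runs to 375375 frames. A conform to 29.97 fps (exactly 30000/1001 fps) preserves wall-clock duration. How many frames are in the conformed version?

Target frames = source frames × (target rate / source rate) = 375375 × (30000/1001)/(60) = 375375 × 500/1001 = 187500.

187500 frames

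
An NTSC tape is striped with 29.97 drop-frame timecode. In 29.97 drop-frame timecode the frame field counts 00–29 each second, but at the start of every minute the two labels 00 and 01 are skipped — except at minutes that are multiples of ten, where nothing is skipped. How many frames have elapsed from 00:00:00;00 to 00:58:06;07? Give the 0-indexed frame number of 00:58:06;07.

Complete 10-minute blocks: 5, each 17982 frames → 89910.
Remaining 8 whole minutes in the current block: 1800 + 7 × 1798 = 14386 frames.
Within the current minute: 6 × 30 + 7 − 2 = 185 (labels ;00/;01 skipped at this minute). Total = 89910 + 14386 + 185 = 104481.

104481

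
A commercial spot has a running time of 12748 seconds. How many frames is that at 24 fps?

Frames = 12748 × 24 = 305952.

305952 frames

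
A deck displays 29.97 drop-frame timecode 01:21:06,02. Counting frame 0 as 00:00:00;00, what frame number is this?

As if non-drop at 30 labels/s: (1 × 3600 + 21 × 60 + 6) × 30 + 2 = 145982.
Minute boundaries passed: 81; those not divisible by 10: 81 − 8 = 73; dropped labels = 2 × 73 = 146.
Actual frame index = 145982 − 146 = 145836.

145836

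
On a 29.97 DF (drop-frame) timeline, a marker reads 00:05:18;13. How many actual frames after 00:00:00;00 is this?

Complete 10-minute blocks: 0, each 17982 frames → 0.
Remaining 5 whole minutes in the current block: 1800 + 4 × 1798 = 8992 frames.
Within the current minute: 18 × 30 + 13 − 2 = 551 (labels ;00/;01 skipped at this minute). Total = 0 + 8992 + 551 = 9543.

9543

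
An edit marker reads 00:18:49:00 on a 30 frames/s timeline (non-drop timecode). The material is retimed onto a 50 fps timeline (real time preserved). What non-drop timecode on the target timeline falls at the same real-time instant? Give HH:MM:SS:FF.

00:18:49:00

Source frame index: (0×3600 + 18×60 + 49) × 30 + 0 = 33870.
Real time: 33870 / (30) = 1129 s.
Target frame: (1129) × (50) = 56450.
At 50 labels/s: frame 56450 → 00:18:49:00.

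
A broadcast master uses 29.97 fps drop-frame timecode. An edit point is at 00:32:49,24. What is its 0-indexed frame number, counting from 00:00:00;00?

As if non-drop at 30 labels/s: (0 × 3600 + 32 × 60 + 49) × 30 + 24 = 59094.
Minute boundaries passed: 32; those not divisible by 10: 32 − 3 = 29; dropped labels = 2 × 29 = 58.
Actual frame index = 59094 − 58 = 59036.

59036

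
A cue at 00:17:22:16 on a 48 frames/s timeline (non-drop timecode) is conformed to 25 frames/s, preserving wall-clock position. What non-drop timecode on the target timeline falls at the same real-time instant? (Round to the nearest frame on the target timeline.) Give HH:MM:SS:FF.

00:17:22:08

Source frame index: (0×3600 + 17×60 + 22) × 48 + 16 = 50032.
Real time: 50032 / (48) = 3127/3 s.
Target frame: (3127/3) × (25) = 78175/3 ≈ 26058.333 → 26058.
At 25 labels/s: frame 26058 → 00:17:22:08.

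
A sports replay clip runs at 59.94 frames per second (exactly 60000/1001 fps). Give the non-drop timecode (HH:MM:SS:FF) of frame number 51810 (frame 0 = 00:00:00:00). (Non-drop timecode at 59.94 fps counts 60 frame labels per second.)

00:14:23:30

51810 ÷ 60 = 863 full seconds, remainder 30 frames.
863 s = 0 h 14 min 23 s.
Timecode: 00:14:23:30.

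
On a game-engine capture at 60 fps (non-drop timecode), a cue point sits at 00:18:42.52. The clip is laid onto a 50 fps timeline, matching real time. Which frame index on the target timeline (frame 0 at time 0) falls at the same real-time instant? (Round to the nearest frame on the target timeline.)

Source frame index: (0×3600 + 18×60 + 42) × 60 + 52 = 67372.
Real time: 67372 / (60) = 16843/15 s.
Target frame: (16843/15) × (50) = 168430/3 ≈ 56143.333 → 56143.

frame 56143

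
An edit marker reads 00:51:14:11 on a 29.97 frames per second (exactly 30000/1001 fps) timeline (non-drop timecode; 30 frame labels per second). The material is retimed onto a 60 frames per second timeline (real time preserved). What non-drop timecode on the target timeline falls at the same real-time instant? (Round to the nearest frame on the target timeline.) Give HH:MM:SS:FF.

00:51:17:26

Source frame index: (0×3600 + 51×60 + 14) × 30 + 11 = 92231.
Real time: 92231 / (30000/1001) = 92323231/30000 s.
Target frame: (92323231/30000) × (60) = 92323231/500 ≈ 184646.462 → 184646.
At 60 labels/s: frame 184646 → 00:51:17:26.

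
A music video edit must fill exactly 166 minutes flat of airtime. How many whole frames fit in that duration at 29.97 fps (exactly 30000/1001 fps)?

166 min = 9960 s.
Frames = 9960 × 30000/1001 = 298800000/1001 ≈ 298501.4985.
Complete frames: 298501.

298501 frames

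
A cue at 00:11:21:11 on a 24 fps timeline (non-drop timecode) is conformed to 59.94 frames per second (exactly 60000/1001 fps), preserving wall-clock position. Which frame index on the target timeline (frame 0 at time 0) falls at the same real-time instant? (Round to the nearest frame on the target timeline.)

frame 40847

Source frame index: (0×3600 + 11×60 + 21) × 24 + 11 = 16355.
Real time: 16355 / (24) = 16355/24 s.
Target frame: (16355/24) × (60000/1001) = 40887500/1001 ≈ 40846.653 → 40847.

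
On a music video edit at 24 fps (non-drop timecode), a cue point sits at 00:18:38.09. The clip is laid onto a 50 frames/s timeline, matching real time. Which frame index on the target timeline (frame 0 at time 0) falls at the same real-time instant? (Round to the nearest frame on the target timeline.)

Source frame index: (0×3600 + 18×60 + 38) × 24 + 9 = 26841.
Real time: 26841 / (24) = 8947/8 s.
Target frame: (8947/8) × (50) = 223675/4 ≈ 55918.750 → 55919.

frame 55919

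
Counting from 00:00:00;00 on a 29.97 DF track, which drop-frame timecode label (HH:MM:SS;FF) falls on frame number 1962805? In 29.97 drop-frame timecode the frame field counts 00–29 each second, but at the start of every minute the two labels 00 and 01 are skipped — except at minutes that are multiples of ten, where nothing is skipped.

Each 10-minute DF block holds 10 × 60 × 30 − 9 × 2 = 17982 frames. 1962805 ÷ 17982 → 109 full blocks, remainder 2767.
Within the partial block the first minute is 1800 frames and each further minute 1798, so 1 further minute boundary passed. Total skipped labels = 18 × 109 + 2 × 1 = 1964.
Non-drop label index = 1962805 + 1964 = 1964769; at 30 labels/s that is 18:11:32:09, i.e. DF 18:11:32;09.

18:11:32;09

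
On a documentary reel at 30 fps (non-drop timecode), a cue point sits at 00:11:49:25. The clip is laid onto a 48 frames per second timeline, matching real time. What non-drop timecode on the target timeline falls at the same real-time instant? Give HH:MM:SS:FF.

Source frame index: (0×3600 + 11×60 + 49) × 30 + 25 = 21295.
Real time: 21295 / (30) = 4259/6 s.
Target frame: (4259/6) × (48) = 34072.
At 48 labels/s: frame 34072 → 00:11:49:40.

00:11:49:40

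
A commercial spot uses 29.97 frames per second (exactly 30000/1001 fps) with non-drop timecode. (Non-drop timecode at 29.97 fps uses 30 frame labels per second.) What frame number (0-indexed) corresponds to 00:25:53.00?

Total seconds to the label: (0 × 3600 + 25 × 60 + 53) = 1553.
Frame index = 1553 × 30 + 0 = 46590.

46590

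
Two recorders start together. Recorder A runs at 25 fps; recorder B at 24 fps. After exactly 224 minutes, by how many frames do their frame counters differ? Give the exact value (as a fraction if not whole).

13440 frames

224 min = 13440 s.
A emits 25 × 13440 = 336000 frames; B emits 24 × 13440 = 322560.
Difference = 13440 frames; B is behind A.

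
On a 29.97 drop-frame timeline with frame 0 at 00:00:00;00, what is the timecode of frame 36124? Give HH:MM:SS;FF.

00:20:05;10

Each 10-minute DF block holds 10 × 60 × 30 − 9 × 2 = 17982 frames. 36124 ÷ 17982 → 2 full blocks, remainder 160.
Within the partial block the first minute is 1800 frames and each further minute 1798, so 0 further minute boundaries passed. Total skipped labels = 18 × 2 + 2 × 0 = 36.
Non-drop label index = 36124 + 36 = 36160; at 30 labels/s that is 00:20:05:10, i.e. DF 00:20:05;10.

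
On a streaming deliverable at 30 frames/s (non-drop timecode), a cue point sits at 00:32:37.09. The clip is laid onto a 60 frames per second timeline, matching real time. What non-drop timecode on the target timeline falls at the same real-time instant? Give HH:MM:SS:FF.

00:32:37:18

Source frame index: (0×3600 + 32×60 + 37) × 30 + 9 = 58719.
Real time: 58719 / (30) = 19573/10 s.
Target frame: (19573/10) × (60) = 117438.
At 60 labels/s: frame 117438 → 00:32:37:18.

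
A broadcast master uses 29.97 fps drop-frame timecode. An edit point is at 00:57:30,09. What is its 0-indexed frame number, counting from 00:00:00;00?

Complete 10-minute blocks: 5, each 17982 frames → 89910.
Remaining 7 whole minutes in the current block: 1800 + 6 × 1798 = 12588 frames.
Within the current minute: 30 × 30 + 9 − 2 = 907 (labels ;00/;01 skipped at this minute). Total = 89910 + 12588 + 907 = 103405.

103405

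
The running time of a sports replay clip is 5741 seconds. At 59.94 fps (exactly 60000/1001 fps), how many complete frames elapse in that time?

344115 frames

Frames = 5741 × 60000/1001 = 344460000/1001 ≈ 344115.8841.
Complete frames: 344115.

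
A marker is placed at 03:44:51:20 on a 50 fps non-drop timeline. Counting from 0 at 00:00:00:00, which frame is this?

frame 674570

Total seconds to the label: (3 × 3600 + 44 × 60 + 51) = 13491.
Frame index = 13491 × 50 + 20 = 674570.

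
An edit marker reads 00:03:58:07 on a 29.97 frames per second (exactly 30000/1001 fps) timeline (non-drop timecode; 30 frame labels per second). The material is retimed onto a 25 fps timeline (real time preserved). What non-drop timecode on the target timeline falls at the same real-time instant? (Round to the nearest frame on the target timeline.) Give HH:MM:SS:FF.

Source frame index: (0×3600 + 3×60 + 58) × 30 + 7 = 7147.
Real time: 7147 / (30000/1001) = 7154147/30000 s.
Target frame: (7154147/30000) × (25) = 7154147/1200 ≈ 5961.789 → 5962.
At 25 labels/s: frame 5962 → 00:03:58:12.

00:03:58:12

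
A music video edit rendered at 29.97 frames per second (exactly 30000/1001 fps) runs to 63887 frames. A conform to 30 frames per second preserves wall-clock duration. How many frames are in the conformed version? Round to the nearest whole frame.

Frames at target rate = 63887 × (30) / (30000/1001) = 63950887/1000 ≈ 63950.887.
Nearest whole frame: 63951.

63951 frames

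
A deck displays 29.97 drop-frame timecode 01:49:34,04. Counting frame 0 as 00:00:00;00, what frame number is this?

197026

Complete 10-minute blocks: 10, each 17982 frames → 179820.
Remaining 9 whole minutes in the current block: 1800 + 8 × 1798 = 16184 frames.
Within the current minute: 34 × 30 + 4 − 2 = 1022 (labels ;00/;01 skipped at this minute). Total = 179820 + 16184 + 1022 = 197026.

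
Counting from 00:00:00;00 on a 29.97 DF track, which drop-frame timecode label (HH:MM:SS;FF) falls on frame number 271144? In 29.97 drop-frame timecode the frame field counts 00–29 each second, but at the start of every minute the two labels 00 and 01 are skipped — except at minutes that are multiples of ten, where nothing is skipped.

Each 10-minute DF block holds 10 × 60 × 30 − 9 × 2 = 17982 frames. 271144 ÷ 17982 → 15 full blocks, remainder 1414.
Within the partial block the first minute is 1800 frames and each further minute 1798, so 0 further minute boundaries passed. Total skipped labels = 18 × 15 + 2 × 0 = 270.
Non-drop label index = 271144 + 270 = 271414; at 30 labels/s that is 02:30:47:04, i.e. DF 02:30:47;04.

02:30:47;04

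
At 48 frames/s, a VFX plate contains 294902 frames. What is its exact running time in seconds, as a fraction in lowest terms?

Running time = 294902 ÷ (48) = 294902 × 1/48 = 147451/24 s.

147451/24 seconds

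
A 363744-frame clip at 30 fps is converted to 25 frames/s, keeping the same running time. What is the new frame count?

Target frames = source frames × (target rate / source rate) = 363744 × (25)/(30) = 363744 × 5/6 = 303120.

303120 frames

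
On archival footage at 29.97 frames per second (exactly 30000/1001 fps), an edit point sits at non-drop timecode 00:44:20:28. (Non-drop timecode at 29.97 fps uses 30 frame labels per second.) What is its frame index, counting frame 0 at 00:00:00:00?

Total seconds to the label: (0 × 3600 + 44 × 60 + 20) = 2660.
Frame index = 2660 × 30 + 28 = 79828.

79828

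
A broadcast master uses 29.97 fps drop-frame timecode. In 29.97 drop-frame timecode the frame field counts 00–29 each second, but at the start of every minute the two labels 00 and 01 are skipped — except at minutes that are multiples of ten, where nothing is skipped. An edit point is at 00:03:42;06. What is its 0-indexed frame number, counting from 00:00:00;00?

As if non-drop at 30 labels/s: (0 × 3600 + 3 × 60 + 42) × 30 + 6 = 6666.
Minute boundaries passed: 3; those not divisible by 10: 3 − 0 = 3; dropped labels = 2 × 3 = 6.
Actual frame index = 6666 − 6 = 6660.

6660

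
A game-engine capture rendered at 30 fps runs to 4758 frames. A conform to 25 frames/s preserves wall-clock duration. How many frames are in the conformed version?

3965 frames

Target frames = source frames × (target rate / source rate) = 4758 × (25)/(30) = 4758 × 5/6 = 3965.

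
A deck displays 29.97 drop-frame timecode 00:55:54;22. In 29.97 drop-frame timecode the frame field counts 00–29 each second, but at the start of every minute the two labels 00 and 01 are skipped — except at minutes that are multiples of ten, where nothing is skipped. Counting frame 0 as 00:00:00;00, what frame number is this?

Complete 10-minute blocks: 5, each 17982 frames → 89910.
Remaining 5 whole minutes in the current block: 1800 + 4 × 1798 = 8992 frames.
Within the current minute: 54 × 30 + 22 − 2 = 1640 (labels ;00/;01 skipped at this minute). Total = 89910 + 8992 + 1640 = 100542.

100542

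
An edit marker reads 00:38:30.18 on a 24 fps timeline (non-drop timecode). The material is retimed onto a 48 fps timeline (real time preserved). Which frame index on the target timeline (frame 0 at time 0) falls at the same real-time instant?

frame 110916

Source frame index: (0×3600 + 38×60 + 30) × 24 + 18 = 55458.
Real time: 55458 / (24) = 9243/4 s.
Target frame: (9243/4) × (48) = 110916.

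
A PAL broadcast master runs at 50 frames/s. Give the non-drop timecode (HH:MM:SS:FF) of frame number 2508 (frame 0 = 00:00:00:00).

2508 ÷ 50 = 50 full seconds, remainder 8 frames.
50 s = 0 h 0 min 50 s.
Timecode: 00:00:50:08.

00:00:50:08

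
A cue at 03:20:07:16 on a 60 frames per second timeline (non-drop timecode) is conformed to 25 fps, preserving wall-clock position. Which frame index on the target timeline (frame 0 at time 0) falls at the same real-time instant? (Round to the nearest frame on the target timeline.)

frame 300182

Source frame index: (3×3600 + 20×60 + 7) × 60 + 16 = 720436.
Real time: 720436 / (60) = 180109/15 s.
Target frame: (180109/15) × (25) = 900545/3 ≈ 300181.667 → 300182.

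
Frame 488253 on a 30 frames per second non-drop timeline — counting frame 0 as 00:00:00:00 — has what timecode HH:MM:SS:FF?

488253 ÷ 30 = 16275 full seconds, remainder 3 frames.
16275 s = 4 h 31 min 15 s.
Timecode: 04:31:15:03.

04:31:15:03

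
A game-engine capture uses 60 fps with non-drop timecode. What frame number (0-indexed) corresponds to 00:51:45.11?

frame 186311

Total seconds to the label: (0 × 3600 + 51 × 60 + 45) = 3105.
Frame index = 3105 × 60 + 11 = 186311.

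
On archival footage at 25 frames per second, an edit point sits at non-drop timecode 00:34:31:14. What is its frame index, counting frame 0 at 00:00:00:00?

Total seconds to the label: (0 × 3600 + 34 × 60 + 31) = 2071.
Frame index = 2071 × 25 + 14 = 51789.

51789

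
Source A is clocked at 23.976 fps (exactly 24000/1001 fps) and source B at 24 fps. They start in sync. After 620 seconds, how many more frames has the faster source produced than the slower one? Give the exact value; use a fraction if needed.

14880/1001 frames

A emits 24000/1001 × 620 = 14880000/1001 frames; B emits 24 × 620 = 14880.
Difference = 14880/1001 frames (≈ 14.8651); B is ahead of A.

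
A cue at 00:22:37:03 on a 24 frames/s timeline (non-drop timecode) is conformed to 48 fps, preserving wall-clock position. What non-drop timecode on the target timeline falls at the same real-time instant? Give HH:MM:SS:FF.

00:22:37:06

Source frame index: (0×3600 + 22×60 + 37) × 24 + 3 = 32571.
Real time: 32571 / (24) = 10857/8 s.
Target frame: (10857/8) × (48) = 65142.
At 48 labels/s: frame 65142 → 00:22:37:06.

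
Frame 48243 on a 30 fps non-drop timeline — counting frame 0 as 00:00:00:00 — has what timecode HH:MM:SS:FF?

48243 ÷ 30 = 1608 full seconds, remainder 3 frames.
1608 s = 0 h 26 min 48 s.
Timecode: 00:26:48:03.

00:26:48:03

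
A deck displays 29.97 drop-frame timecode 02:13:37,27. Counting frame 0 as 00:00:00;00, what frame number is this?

Complete 10-minute blocks: 13, each 17982 frames → 233766.
Remaining 3 whole minutes in the current block: 1800 + 2 × 1798 = 5396 frames.
Within the current minute: 37 × 30 + 27 − 2 = 1135 (labels ;00/;01 skipped at this minute). Total = 233766 + 5396 + 1135 = 240297.

240297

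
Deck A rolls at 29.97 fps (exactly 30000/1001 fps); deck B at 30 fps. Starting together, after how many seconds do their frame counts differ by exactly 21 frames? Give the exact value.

The gap grows by |30 − 30000/1001| = 30/1001 frames per second.
Time for a 21-frame gap: 21 ÷ (30/1001) = 700.7 s.

700.7 seconds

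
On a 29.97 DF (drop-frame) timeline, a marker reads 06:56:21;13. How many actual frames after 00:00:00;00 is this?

Complete 10-minute blocks: 41, each 17982 frames → 737262.
Remaining 6 whole minutes in the current block: 1800 + 5 × 1798 = 10790 frames.
Within the current minute: 21 × 30 + 13 − 2 = 641 (labels ;00/;01 skipped at this minute). Total = 737262 + 10790 + 641 = 748693.

748693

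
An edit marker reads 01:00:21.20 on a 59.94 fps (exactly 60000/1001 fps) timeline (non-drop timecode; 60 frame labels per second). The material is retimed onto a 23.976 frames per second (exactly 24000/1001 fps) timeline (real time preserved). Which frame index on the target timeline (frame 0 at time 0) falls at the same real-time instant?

Source frame index: (1×3600 + 0×60 + 21) × 60 + 20 = 217280.
Real time: 217280 / (60000/1001) = 1359358/375 s.
Target frame: (1359358/375) × (24000/1001) = 86912.

frame 86912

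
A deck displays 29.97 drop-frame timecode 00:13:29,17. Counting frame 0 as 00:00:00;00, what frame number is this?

As if non-drop at 30 labels/s: (0 × 3600 + 13 × 60 + 29) × 30 + 17 = 24287.
Minute boundaries passed: 13; those not divisible by 10: 13 − 1 = 12; dropped labels = 2 × 12 = 24.
Actual frame index = 24287 − 24 = 24263.

24263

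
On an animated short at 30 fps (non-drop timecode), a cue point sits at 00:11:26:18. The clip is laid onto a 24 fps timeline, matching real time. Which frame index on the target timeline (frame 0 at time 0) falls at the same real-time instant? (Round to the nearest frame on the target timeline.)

frame 16478

Source frame index: (0×3600 + 11×60 + 26) × 30 + 18 = 20598.
Real time: 20598 / (30) = 3433/5 s.
Target frame: (3433/5) × (24) = 82392/5 ≈ 16478.400 → 16478.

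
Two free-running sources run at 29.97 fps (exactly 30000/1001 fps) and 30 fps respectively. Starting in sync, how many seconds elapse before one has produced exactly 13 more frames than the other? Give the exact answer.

13013/30 seconds

The gap grows by |30 − 30000/1001| = 30/1001 frames per second.
Time for a 13-frame gap: 13 ÷ (30/1001) = 13013/30 s.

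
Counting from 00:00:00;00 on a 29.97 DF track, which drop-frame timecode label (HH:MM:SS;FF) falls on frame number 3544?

00:01:58;06

Ten DF minutes hold 17982 frames, so frame 3544 lies in block 0 (frames 0–17981) with 3544 frames into that block.
The block's first minute is 1800 frames and the rest 1798 each; 3544 frames reaches minute 1, so 0 × 18 + 1 × 2 = 2 labels have been skipped so far.
Adding those back, label number 3544 + 2 = 3546 at 30 labels/s is 118 s + 6 f = 0 h 1 min 58 s frame 6, i.e. 00:01:58;06.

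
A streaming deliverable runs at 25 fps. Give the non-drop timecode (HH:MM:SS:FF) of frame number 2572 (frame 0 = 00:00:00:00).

00:01:42:22

2572 ÷ 25 = 102 full seconds, remainder 22 frames.
102 s = 0 h 1 min 42 s.
Timecode: 00:01:42:22.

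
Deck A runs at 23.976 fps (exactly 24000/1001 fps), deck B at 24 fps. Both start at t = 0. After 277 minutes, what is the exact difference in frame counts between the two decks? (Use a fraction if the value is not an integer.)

277 min = 16620 s.
A emits 24000/1001 × 16620 = 398880000/1001 frames; B emits 24 × 16620 = 398880.
Difference = 398880/1001 frames (≈ 398.4815); B is ahead of A.

398880/1001 frames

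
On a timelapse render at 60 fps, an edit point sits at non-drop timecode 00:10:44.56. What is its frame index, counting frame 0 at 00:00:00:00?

Total seconds to the label: (0 × 3600 + 10 × 60 + 44) = 644.
Frame index = 644 × 60 + 56 = 38696.

frame 38696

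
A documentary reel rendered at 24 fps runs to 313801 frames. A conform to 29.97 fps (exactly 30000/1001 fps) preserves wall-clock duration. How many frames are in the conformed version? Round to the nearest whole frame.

391859 frames

Frames at target rate = 313801 × (30000/1001) / (24) = 392251250/1001 ≈ 391859.391.
Nearest whole frame: 391859.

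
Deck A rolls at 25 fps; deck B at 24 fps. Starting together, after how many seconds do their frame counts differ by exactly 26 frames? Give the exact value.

The gap grows by |24 − 25| = 1 frame per second.
Time for a 26-frame gap: 26 ÷ (1) = 26 s.

26 seconds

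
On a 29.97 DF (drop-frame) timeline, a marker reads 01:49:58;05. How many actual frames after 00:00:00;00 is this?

197747

As if non-drop at 30 labels/s: (1 × 3600 + 49 × 60 + 58) × 30 + 5 = 197945.
Minute boundaries passed: 109; those not divisible by 10: 109 − 10 = 99; dropped labels = 2 × 99 = 198.
Actual frame index = 197945 − 198 = 197747.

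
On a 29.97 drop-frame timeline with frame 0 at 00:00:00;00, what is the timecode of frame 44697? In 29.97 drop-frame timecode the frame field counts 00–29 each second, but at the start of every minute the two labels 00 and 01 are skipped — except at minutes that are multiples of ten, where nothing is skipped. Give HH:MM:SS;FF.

Ten DF minutes hold 17982 frames, so frame 44697 lies in block 2 (frames 35964–53945) with 8733 frames into that block.
The block's first minute is 1800 frames and the rest 1798 each; 8733 frames reaches minute 4, so 2 × 18 + 4 × 2 = 44 labels have been skipped so far.
Adding those back, label number 44697 + 44 = 44741 at 30 labels/s is 1491 s + 11 f = 0 h 24 min 51 s frame 11, i.e. 00:24:51;11.

00:24:51;11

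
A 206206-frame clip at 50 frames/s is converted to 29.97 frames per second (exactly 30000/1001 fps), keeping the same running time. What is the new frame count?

123600 frames

Target frames = source frames × (target rate / source rate) = 206206 × (30000/1001)/(50) = 206206 × 600/1001 = 123600.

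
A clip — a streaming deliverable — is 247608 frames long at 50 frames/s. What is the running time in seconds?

4952.16 seconds

Running time = 247608 / (50) = 4952.16 s.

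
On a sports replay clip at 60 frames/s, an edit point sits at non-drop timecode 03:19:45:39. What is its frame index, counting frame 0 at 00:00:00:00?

719139

Total seconds to the label: (3 × 3600 + 19 × 60 + 45) = 11985.
Frame index = 11985 × 60 + 39 = 719139.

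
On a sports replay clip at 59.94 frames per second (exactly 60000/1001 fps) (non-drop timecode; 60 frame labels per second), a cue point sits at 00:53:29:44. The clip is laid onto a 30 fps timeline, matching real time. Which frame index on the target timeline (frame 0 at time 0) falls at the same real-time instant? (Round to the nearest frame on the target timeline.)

frame 96388

Source frame index: (0×3600 + 53×60 + 29) × 60 + 44 = 192584.
Real time: 192584 / (60000/1001) = 24097073/7500 s.
Target frame: (24097073/7500) × (30) = 24097073/250 ≈ 96388.292 → 96388.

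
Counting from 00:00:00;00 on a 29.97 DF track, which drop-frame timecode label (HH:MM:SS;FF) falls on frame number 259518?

Each 10-minute DF block holds 10 × 60 × 30 − 9 × 2 = 17982 frames. 259518 ÷ 17982 → 14 full blocks, remainder 7770.
Within the partial block the first minute is 1800 frames and each further minute 1798, so 4 further minute boundaries passed. Total skipped labels = 18 × 14 + 2 × 4 = 260.
Non-drop label index = 259518 + 260 = 259778; at 30 labels/s that is 02:24:19:08, i.e. DF 02:24:19;08.

02:24:19;08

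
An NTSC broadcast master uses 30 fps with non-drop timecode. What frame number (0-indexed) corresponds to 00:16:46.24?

Total seconds to the label: (0 × 3600 + 16 × 60 + 46) = 1006.
Frame index = 1006 × 30 + 24 = 30204.

30204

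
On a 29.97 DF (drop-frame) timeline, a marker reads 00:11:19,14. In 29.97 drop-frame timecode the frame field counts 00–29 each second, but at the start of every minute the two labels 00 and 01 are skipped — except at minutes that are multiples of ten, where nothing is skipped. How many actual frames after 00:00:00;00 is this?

As if non-drop at 30 labels/s: (0 × 3600 + 11 × 60 + 19) × 30 + 14 = 20384.
Minute boundaries passed: 11; those not divisible by 10: 11 − 1 = 10; dropped labels = 2 × 10 = 20.
Actual frame index = 20384 − 20 = 20364.

20364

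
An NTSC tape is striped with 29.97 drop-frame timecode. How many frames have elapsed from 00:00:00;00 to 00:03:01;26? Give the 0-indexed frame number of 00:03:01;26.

5450

As if non-drop at 30 labels/s: (0 × 3600 + 3 × 60 + 1) × 30 + 26 = 5456.
Minute boundaries passed: 3; those not divisible by 10: 3 − 0 = 3; dropped labels = 2 × 3 = 6.
Actual frame index = 5456 − 6 = 5450.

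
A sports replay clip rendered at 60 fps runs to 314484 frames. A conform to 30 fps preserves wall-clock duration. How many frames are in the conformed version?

Target frames = source frames × (target rate / source rate) = 314484 × (30)/(60) = 314484 × 1/2 = 157242.

157242 frames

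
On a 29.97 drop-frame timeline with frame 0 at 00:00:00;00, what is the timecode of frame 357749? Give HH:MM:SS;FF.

03:18:56;27

Ten DF minutes hold 17982 frames, so frame 357749 lies in block 19 (frames 341658–359639) with 16091 frames into that block.
The block's first minute is 1800 frames and the rest 1798 each; 16091 frames reaches minute 8, so 19 × 18 + 8 × 2 = 358 labels have been skipped so far.
Adding those back, label number 357749 + 358 = 358107 at 30 labels/s is 11936 s + 27 f = 3 h 18 min 56 s frame 27, i.e. 03:18:56;27.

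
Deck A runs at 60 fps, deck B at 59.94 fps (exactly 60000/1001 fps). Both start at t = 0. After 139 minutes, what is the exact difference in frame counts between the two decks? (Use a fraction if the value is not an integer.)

139 min = 8340 s.
A emits 60 × 8340 = 500400 frames; B emits 60000/1001 × 8340 = 500400000/1001.
Difference = 500400/1001 frames (≈ 499.9001); B is behind A.

500400/1001 frames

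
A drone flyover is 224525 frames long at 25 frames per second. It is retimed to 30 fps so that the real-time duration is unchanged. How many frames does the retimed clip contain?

Target frames = source frames × (target rate / source rate) = 224525 × (30)/(25) = 224525 × 6/5 = 269430.

269430 frames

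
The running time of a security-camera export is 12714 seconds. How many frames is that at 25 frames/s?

317850 frames

Frames = 12714 × 25 = 317850.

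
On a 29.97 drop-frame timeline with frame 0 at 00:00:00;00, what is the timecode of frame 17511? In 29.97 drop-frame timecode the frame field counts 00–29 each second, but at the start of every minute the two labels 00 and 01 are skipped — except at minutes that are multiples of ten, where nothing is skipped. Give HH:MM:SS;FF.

Each 10-minute DF block holds 10 × 60 × 30 − 9 × 2 = 17982 frames. 17511 ÷ 17982 → 0 full blocks, remainder 17511.
Within the partial block the first minute is 1800 frames and each further minute 1798, so 9 further minute boundaries passed. Total skipped labels = 18 × 0 + 2 × 9 = 18.
Non-drop label index = 17511 + 18 = 17529; at 30 labels/s that is 00:09:44:09, i.e. DF 00:09:44;09.

00:09:44;09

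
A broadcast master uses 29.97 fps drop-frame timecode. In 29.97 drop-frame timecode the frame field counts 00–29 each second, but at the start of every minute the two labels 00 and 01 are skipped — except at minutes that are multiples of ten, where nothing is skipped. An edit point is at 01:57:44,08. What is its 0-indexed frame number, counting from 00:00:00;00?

As if non-drop at 30 labels/s: (1 × 3600 + 57 × 60 + 44) × 30 + 8 = 211928.
Minute boundaries passed: 117; those not divisible by 10: 117 − 11 = 106; dropped labels = 2 × 106 = 212.
Actual frame index = 211928 − 212 = 211716.

211716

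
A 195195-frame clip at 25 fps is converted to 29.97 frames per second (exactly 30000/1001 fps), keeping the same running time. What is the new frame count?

Target frames = source frames × (target rate / source rate) = 195195 × (30000/1001)/(25) = 195195 × 1200/1001 = 234000.

234000 frames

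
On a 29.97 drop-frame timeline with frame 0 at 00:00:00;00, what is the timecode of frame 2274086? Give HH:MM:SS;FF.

21:04:38;22

Each 10-minute DF block holds 10 × 60 × 30 − 9 × 2 = 17982 frames. 2274086 ÷ 17982 → 126 full blocks, remainder 8354.
Within the partial block the first minute is 1800 frames and each further minute 1798, so 4 further minute boundaries passed. Total skipped labels = 18 × 126 + 2 × 4 = 2276.
Non-drop label index = 2274086 + 2276 = 2276362; at 30 labels/s that is 21:04:38:22, i.e. DF 21:04:38;22.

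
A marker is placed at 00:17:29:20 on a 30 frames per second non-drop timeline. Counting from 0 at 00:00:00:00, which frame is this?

31490

Total seconds to the label: (0 × 3600 + 17 × 60 + 29) = 1049.
Frame index = 1049 × 30 + 20 = 31490.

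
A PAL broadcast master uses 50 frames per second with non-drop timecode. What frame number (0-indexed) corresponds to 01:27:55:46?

Total seconds to the label: (1 × 3600 + 27 × 60 + 55) = 5275.
Frame index = 5275 × 50 + 46 = 263796.

263796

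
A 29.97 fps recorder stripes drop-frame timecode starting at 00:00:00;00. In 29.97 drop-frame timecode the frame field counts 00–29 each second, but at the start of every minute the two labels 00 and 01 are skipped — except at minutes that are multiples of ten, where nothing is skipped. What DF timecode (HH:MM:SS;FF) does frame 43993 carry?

Each 10-minute DF block holds 10 × 60 × 30 − 9 × 2 = 17982 frames. 43993 ÷ 17982 → 2 full blocks, remainder 8029.
Within the partial block the first minute is 1800 frames and each further minute 1798, so 4 further minute boundaries passed. Total skipped labels = 18 × 2 + 2 × 4 = 44.
Non-drop label index = 43993 + 44 = 44037; at 30 labels/s that is 00:24:27:27, i.e. DF 00:24:27;27.

00:24:27;27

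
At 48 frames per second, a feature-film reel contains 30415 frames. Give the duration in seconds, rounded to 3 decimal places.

633.646 seconds

Running time = 30415 × 1/48 = 30415/48 s ≈ 633.646 s.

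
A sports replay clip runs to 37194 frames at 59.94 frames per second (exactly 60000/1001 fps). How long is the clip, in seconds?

620.5199 seconds

Running time = 37194 / (60000/1001) = 620.5199 s.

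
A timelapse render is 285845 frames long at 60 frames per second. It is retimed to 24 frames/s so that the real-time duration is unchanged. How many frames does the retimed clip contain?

Target frames = source frames × (target rate / source rate) = 285845 × (24)/(60) = 285845 × 2/5 = 114338.

114338 frames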